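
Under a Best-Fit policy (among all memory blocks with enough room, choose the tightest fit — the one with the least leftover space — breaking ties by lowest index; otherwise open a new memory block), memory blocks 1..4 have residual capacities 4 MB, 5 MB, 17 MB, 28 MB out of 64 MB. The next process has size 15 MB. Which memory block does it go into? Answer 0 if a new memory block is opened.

Memory blocks with room: memory block 3 (17 MB), memory block 4 (28 MB).
Tightest fit is memory block 3 with 17 MB free.

3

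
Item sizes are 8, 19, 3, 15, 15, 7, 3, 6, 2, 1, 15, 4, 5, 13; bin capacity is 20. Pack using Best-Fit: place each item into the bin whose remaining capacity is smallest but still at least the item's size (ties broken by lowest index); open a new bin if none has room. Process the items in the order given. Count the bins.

bin 1: place 8, 12 left
bin 2: place 19, 1 left
bin 1: place 3, 9 left
bin 3: place 15, 5 left
bin 4: place 15, 5 left
bin 1: place 7, 2 left
bin 3: place 3, 2 left
bin 5: place 6, 14 left
bin 1: place 2, 0 left
bin 2: place 1, 0 left
bin 6: place 15, 5 left
bin 4: place 4, 1 left
bin 6: place 5, 0 left
bin 5: place 13, 1 left
Final bins: [8,3,7,2] [19,1] [15,3] [15,4] [6,13] [15,5].

6 bins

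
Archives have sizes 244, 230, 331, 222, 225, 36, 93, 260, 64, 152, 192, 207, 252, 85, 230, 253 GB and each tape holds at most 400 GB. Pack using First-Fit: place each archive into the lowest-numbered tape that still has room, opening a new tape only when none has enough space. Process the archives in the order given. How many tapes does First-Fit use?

Put 244 GB in tape 1; 156 GB remain.
Put 230 GB in tape 2; 170 GB remain.
Put 331 GB in tape 3; 69 GB remain.
Put 222 GB in tape 4; 178 GB remain.
Put 225 GB in tape 5; 175 GB remain.
Put 36 GB in tape 1; 120 GB remain.
Put 93 GB in tape 1; 27 GB remain.
Put 260 GB in tape 6; 140 GB remain.
Put 64 GB in tape 2; 106 GB remain.
Put 152 GB in tape 4; 26 GB remain.
Put 192 GB in tape 7; 208 GB remain.
Put 207 GB in tape 7; 1 GB remain.
Put 252 GB in tape 8; 148 GB remain.
Put 85 GB in tape 2; 21 GB remain.
Put 230 GB in tape 9; 170 GB remain.
Put 253 GB in tape 10; 147 GB remain.

10 tapes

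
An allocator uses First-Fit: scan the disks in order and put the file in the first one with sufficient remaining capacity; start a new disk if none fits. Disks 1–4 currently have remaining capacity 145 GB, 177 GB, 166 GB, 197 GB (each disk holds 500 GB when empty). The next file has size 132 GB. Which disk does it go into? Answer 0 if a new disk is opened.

1

Disks with room: disk 1 (145 GB), disk 2 (177 GB), disk 3 (166 GB), disk 4 (197 GB).
The first with room is disk 1.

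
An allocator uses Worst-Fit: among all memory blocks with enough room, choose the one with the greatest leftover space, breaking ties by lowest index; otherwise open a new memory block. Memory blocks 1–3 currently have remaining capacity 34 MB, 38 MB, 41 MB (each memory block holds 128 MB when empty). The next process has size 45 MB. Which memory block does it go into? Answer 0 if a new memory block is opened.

No memory block has ≥ 45 MB free, so a new memory block is opened.

0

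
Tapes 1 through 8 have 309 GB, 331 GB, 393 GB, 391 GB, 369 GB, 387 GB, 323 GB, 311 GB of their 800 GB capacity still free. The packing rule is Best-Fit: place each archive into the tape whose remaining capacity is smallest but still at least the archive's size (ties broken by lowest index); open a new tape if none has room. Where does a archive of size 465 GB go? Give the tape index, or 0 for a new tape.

0

No tape has ≥ 465 GB free, so a new tape is opened.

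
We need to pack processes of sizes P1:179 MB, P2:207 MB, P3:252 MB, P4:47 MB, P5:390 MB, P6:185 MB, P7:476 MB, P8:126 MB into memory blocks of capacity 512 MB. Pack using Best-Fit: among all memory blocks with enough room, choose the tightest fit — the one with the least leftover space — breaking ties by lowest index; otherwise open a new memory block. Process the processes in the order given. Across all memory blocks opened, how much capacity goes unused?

698

memory block 1: place P1 (179 MB), 333 MB left
memory block 1: place P2 (207 MB), 126 MB left
memory block 2: place P3 (252 MB), 260 MB left
memory block 1: place P4 (47 MB), 79 MB left
memory block 3: place P5 (390 MB), 122 MB left
memory block 2: place P6 (185 MB), 75 MB left
memory block 4: place P7 (476 MB), 36 MB left
memory block 5: place P8 (126 MB), 386 MB left
5 memory blocks × 512 MB = 2560 MB; used 1862 MB; unused 698 MB.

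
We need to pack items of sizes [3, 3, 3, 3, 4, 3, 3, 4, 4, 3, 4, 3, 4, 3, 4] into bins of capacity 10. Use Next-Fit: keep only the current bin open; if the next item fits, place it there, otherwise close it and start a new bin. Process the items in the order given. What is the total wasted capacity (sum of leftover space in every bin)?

19

3 → bin 1 (remaining 7)
3 → bin 1 (remaining 4)
3 → bin 1 (remaining 1)
3 → bin 2 (remaining 7)
4 → bin 2 (remaining 3)
3 → bin 2 (remaining 0)
3 → bin 3 (remaining 7)
4 → bin 3 (remaining 3)
4 → bin 4 (remaining 6)
3 → bin 4 (remaining 3)
4 → bin 5 (remaining 6)
3 → bin 5 (remaining 3)
4 → bin 6 (remaining 6)
3 → bin 6 (remaining 3)
4 → bin 7 (remaining 6)
7 bins × 10 = 70; used 51; unused 19.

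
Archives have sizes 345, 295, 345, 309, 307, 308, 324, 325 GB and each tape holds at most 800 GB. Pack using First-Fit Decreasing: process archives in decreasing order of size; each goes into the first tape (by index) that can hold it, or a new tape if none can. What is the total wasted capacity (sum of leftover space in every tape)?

Sorted descending: 345, 345, 325, 324, 309, 308, 307, 295.
345 GB → tape 1 (remaining 455 GB)
345 GB → tape 1 (remaining 110 GB)
325 GB → tape 2 (remaining 475 GB)
324 GB → tape 2 (remaining 151 GB)
309 GB → tape 3 (remaining 491 GB)
308 GB → tape 3 (remaining 183 GB)
307 GB → tape 4 (remaining 493 GB)
295 GB → tape 4 (remaining 198 GB)
4 tapes × 800 GB = 3200 GB; used 2558 GB; unused 642 GB.

642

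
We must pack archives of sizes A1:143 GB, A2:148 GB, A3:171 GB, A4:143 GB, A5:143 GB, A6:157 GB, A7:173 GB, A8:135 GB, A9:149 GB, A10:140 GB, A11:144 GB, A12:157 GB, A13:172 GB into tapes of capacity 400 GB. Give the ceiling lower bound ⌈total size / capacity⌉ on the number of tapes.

Total size = 143 + 148 + 171 + 143 + 143 + 157 + 173 + 135 + 149 + 140 + 144 + 157 + 172 = 1975 GB.
⌈1975 / 400⌉ = 5.

5 tapes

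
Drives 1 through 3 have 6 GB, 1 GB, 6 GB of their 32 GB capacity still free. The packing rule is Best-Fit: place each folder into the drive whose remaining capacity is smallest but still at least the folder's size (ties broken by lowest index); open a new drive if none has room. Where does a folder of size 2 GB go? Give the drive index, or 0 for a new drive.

Drives with room: drive 1 (6 GB), drive 3 (6 GB).
Tightest fit is drive 1 with 6 GB free.

1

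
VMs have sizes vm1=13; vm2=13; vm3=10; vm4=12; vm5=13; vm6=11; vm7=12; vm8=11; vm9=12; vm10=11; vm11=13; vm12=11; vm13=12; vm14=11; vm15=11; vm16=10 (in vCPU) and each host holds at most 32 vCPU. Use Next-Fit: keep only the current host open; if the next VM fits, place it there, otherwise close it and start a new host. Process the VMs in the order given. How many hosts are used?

vm1 (13 vCPU) → host 1 (remaining 19 vCPU)
vm2 (13 vCPU) → host 1 (remaining 6 vCPU)
vm3 (10 vCPU) → host 2 (remaining 22 vCPU)
vm4 (12 vCPU) → host 2 (remaining 10 vCPU)
vm5 (13 vCPU) → host 3 (remaining 19 vCPU)
vm6 (11 vCPU) → host 3 (remaining 8 vCPU)
vm7 (12 vCPU) → host 4 (remaining 20 vCPU)
vm8 (11 vCPU) → host 4 (remaining 9 vCPU)
vm9 (12 vCPU) → host 5 (remaining 20 vCPU)
vm10 (11 vCPU) → host 5 (remaining 9 vCPU)
vm11 (13 vCPU) → host 6 (remaining 19 vCPU)
vm12 (11 vCPU) → host 6 (remaining 8 vCPU)
vm13 (12 vCPU) → host 7 (remaining 20 vCPU)
vm14 (11 vCPU) → host 7 (remaining 9 vCPU)
vm15 (11 vCPU) → host 8 (remaining 21 vCPU)
vm16 (10 vCPU) → host 8 (remaining 11 vCPU)

8 hosts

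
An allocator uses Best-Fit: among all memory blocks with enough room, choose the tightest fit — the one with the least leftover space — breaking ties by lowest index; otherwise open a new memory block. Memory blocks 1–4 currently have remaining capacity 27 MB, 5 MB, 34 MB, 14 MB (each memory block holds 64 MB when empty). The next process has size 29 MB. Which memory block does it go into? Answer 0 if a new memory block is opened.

3

Memory blocks with room: memory block 3 (34 MB).
Tightest fit is memory block 3 with 34 MB free.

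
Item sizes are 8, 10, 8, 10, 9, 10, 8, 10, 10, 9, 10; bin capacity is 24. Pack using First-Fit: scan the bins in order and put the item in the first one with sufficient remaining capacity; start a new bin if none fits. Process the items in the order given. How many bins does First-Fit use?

6 bins

Put 8 in bin 1; 16 remain.
Put 10 in bin 1; 6 remain.
Put 8 in bin 2; 16 remain.
Put 10 in bin 2; 6 remain.
Put 9 in bin 3; 15 remain.
Put 10 in bin 3; 5 remain.
Put 8 in bin 4; 16 remain.
Put 10 in bin 4; 6 remain.
Put 10 in bin 5; 14 remain.
Put 9 in bin 5; 5 remain.
Put 10 in bin 6; 14 remain.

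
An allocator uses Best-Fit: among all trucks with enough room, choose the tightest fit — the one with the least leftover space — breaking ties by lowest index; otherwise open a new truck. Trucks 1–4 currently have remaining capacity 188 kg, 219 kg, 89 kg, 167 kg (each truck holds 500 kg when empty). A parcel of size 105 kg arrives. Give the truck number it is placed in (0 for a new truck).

4

Trucks with room: truck 1 (188 kg), truck 2 (219 kg), truck 4 (167 kg).
Tightest fit is truck 4 with 167 kg free.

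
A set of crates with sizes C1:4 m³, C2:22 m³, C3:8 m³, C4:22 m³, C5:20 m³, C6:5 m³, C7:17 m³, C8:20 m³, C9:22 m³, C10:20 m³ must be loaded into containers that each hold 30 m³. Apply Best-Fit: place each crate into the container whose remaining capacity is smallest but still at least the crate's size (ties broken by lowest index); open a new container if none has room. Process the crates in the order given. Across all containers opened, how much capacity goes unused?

Put C1 (4 m³) in container 1; 26 m³ remain.
Put C2 (22 m³) in container 1; 4 m³ remain.
Put C3 (8 m³) in container 2; 22 m³ remain.
Put C4 (22 m³) in container 2; 0 m³ remain.
Put C5 (20 m³) in container 3; 10 m³ remain.
Put C6 (5 m³) in container 3; 5 m³ remain.
Put C7 (17 m³) in container 4; 13 m³ remain.
Put C8 (20 m³) in container 5; 10 m³ remain.
Put C9 (22 m³) in container 6; 8 m³ remain.
Put C10 (20 m³) in container 7; 10 m³ remain.
7 containers × 30 m³ = 210 m³; used 160 m³; unused 50 m³.

50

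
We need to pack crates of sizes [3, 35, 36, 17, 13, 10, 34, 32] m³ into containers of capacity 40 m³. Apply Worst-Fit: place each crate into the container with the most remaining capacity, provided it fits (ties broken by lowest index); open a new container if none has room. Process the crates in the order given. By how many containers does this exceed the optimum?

0

Worst-Fit: [3,35] [36] [17,13,10] [34] [32] → 5 containers.
Total size 180 m³; any packing needs at least ⌈180/40⌉ = 5 containers.
So 5 is already optimal.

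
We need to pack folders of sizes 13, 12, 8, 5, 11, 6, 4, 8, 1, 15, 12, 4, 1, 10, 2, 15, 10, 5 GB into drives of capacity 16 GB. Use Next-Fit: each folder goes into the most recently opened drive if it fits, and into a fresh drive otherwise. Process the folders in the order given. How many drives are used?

11

drive 1: place 13 GB, 3 GB left
drive 2: place 12 GB, 4 GB left
drive 3: place 8 GB, 8 GB left
drive 3: place 5 GB, 3 GB left
drive 4: place 11 GB, 5 GB left
drive 5: place 6 GB, 10 GB left
drive 5: place 4 GB, 6 GB left
drive 6: place 8 GB, 8 GB left
drive 6: place 1 GB, 7 GB left
drive 7: place 15 GB, 1 GB left
drive 8: place 12 GB, 4 GB left
drive 8: place 4 GB, 0 GB left
drive 9: place 1 GB, 15 GB left
drive 9: place 10 GB, 5 GB left
drive 9: place 2 GB, 3 GB left
drive 10: place 15 GB, 1 GB left
drive 11: place 10 GB, 6 GB left
drive 11: place 5 GB, 1 GB left
Final drives: [13] [12] [8,5] [11] [6,4] [8,1] [15] [12,4] [1,10,2] [15] [10,5].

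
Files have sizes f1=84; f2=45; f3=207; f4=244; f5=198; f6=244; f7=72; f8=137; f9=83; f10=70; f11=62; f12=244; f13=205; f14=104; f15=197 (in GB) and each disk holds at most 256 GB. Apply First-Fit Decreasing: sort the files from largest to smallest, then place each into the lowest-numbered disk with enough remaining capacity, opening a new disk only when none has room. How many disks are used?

Sorted descending: 244, 244, 244, 207, 205, 198, 197, 137, 104, 84, 83, 72, 70, 62, 45.
disk 1: place 244 GB, 12 GB left
disk 2: place 244 GB, 12 GB left
disk 3: place 244 GB, 12 GB left
disk 4: place 207 GB, 49 GB left
disk 5: place 205 GB, 51 GB left
disk 6: place 198 GB, 58 GB left
disk 7: place 197 GB, 59 GB left
disk 8: place 137 GB, 119 GB left
disk 8: place 104 GB, 15 GB left
disk 9: place 84 GB, 172 GB left
disk 9: place 83 GB, 89 GB left
disk 9: place 72 GB, 17 GB left
disk 10: place 70 GB, 186 GB left
disk 10: place 62 GB, 124 GB left
disk 4: place 45 GB, 4 GB left

10 disks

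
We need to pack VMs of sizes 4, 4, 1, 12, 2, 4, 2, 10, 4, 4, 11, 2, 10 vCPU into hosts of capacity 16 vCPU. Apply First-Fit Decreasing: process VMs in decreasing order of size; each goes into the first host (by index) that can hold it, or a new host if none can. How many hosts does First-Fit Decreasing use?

5 hosts

Sorted descending: 12, 11, 10, 10, 4, 4, 4, 4, 4, 2, 2, 2, 1.
12 vCPU → host 1 (remaining 4 vCPU)
11 vCPU → host 2 (remaining 5 vCPU)
10 vCPU → host 3 (remaining 6 vCPU)
10 vCPU → host 4 (remaining 6 vCPU)
4 vCPU → host 1 (remaining 0 vCPU)
4 vCPU → host 2 (remaining 1 vCPU)
4 vCPU → host 3 (remaining 2 vCPU)
4 vCPU → host 4 (remaining 2 vCPU)
4 vCPU → host 5 (remaining 12 vCPU)
2 vCPU → host 3 (remaining 0 vCPU)
2 vCPU → host 4 (remaining 0 vCPU)
2 vCPU → host 5 (remaining 10 vCPU)
1 vCPU → host 2 (remaining 0 vCPU)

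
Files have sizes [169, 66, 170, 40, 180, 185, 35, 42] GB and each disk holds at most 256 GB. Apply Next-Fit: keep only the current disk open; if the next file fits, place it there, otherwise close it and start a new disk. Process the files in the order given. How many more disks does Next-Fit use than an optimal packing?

1

Next-Fit: [169,66] [170,40] [180] [185,35] [42] → 5 disks.
Total size 887 GB; any packing needs at least ⌈887/256⌉ = 4 disks.
An optimal packing achieves that bound: [185,66] [180,42] [170,40,35] [169] → 4 disks.
Excess: 5 − 4 = 1.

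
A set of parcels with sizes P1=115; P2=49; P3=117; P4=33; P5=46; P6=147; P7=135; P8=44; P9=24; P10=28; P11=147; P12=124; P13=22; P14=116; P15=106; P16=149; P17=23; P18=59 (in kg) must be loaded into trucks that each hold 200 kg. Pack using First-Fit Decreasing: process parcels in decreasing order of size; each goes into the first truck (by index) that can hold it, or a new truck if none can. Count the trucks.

9

Sorted descending: 149, 147, 147, 135, 124, 117, 116, 115, 106, 59, 49, 46, 44, 33, 28, 24, 23, 22.
Put 149 kg in truck 1; 51 kg remain.
Put 147 kg in truck 2; 53 kg remain.
Put 147 kg in truck 3; 53 kg remain.
Put 135 kg in truck 4; 65 kg remain.
Put 124 kg in truck 5; 76 kg remain.
Put 117 kg in truck 6; 83 kg remain.
Put 116 kg in truck 7; 84 kg remain.
Put 115 kg in truck 8; 85 kg remain.
Put 106 kg in truck 9; 94 kg remain.
Put 59 kg in truck 4; 6 kg remain.
Put 49 kg in truck 1; 2 kg remain.
Put 46 kg in truck 2; 7 kg remain.
Put 44 kg in truck 3; 9 kg remain.
Put 33 kg in truck 5; 43 kg remain.
Put 28 kg in truck 5; 15 kg remain.
Put 24 kg in truck 6; 59 kg remain.
Put 23 kg in truck 6; 36 kg remain.
Put 22 kg in truck 6; 14 kg remain.
Final trucks: [149,49] [147,46] [147,44] [135,59] [124,33,28] [117,24,23,22] [116] [115] [106].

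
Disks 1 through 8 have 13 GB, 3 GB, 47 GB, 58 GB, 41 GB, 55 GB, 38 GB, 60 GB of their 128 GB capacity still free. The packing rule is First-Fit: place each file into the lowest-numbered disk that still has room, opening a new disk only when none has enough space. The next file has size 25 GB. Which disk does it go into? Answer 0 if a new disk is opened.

Disks with room: disk 3 (47 GB), disk 4 (58 GB), disk 5 (41 GB), disk 6 (55 GB), disk 7 (38 GB), disk 8 (60 GB).
The first with room is disk 3.

3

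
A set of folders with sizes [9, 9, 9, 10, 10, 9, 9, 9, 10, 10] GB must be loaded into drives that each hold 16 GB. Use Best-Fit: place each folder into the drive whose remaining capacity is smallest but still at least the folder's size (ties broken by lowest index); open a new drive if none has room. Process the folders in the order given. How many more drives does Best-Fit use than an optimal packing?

Best-Fit: [9] [9] [9] [10] [10] [9] [9] [9] [10] [10] → 10 drives.
10 folders exceed 8 GB (half the capacity), and no two of those can share a drive, so at least 10 drives are needed.
So 10 is already optimal.

0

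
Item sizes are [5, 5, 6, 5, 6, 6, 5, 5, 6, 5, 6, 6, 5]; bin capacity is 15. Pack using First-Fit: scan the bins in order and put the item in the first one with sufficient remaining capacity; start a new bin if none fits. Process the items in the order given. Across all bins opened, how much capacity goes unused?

19

bin 1: place 5, 10 left
bin 1: place 5, 5 left
bin 2: place 6, 9 left
bin 1: place 5, 0 left
bin 2: place 6, 3 left
bin 3: place 6, 9 left
bin 3: place 5, 4 left
bin 4: place 5, 10 left
bin 4: place 6, 4 left
bin 5: place 5, 10 left
bin 5: place 6, 4 left
bin 6: place 6, 9 left
bin 6: place 5, 4 left
6 bins × 15 = 90; used 71; unused 19.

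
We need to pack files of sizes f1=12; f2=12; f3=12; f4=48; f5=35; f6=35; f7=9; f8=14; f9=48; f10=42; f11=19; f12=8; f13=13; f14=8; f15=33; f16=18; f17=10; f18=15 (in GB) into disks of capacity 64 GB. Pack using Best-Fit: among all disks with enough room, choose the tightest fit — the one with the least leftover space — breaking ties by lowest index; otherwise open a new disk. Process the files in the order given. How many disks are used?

7

disk 1: place f1 (12 GB), 52 GB left
disk 1: place f2 (12 GB), 40 GB left
disk 1: place f3 (12 GB), 28 GB left
disk 2: place f4 (48 GB), 16 GB left
disk 3: place f5 (35 GB), 29 GB left
disk 4: place f6 (35 GB), 29 GB left
disk 2: place f7 (9 GB), 7 GB left
disk 1: place f8 (14 GB), 14 GB left
disk 5: place f9 (48 GB), 16 GB left
disk 6: place f10 (42 GB), 22 GB left
disk 6: place f11 (19 GB), 3 GB left
disk 1: place f12 (8 GB), 6 GB left
disk 5: place f13 (13 GB), 3 GB left
disk 3: place f14 (8 GB), 21 GB left
disk 7: place f15 (33 GB), 31 GB left
disk 3: place f16 (18 GB), 3 GB left
disk 4: place f17 (10 GB), 19 GB left
disk 4: place f18 (15 GB), 4 GB left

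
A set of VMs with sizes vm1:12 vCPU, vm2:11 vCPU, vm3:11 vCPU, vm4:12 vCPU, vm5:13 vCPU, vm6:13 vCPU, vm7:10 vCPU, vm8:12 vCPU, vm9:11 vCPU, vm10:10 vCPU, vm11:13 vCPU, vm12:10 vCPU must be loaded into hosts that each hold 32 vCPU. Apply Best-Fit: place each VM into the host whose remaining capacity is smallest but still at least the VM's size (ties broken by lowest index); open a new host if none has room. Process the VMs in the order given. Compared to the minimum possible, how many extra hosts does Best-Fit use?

Best-Fit: [12,11] [11,12] [13,13] [10,12,10] [11,13] [10] → 6 hosts.
Total size 138 vCPU; any packing needs at least ⌈138/32⌉ = 5 hosts.
An optimal packing achieves that bound: [13,13] [13,12] [12,12] [11,11,10] [11,10,10] → 5 hosts.
Excess: 6 − 5 = 1.

1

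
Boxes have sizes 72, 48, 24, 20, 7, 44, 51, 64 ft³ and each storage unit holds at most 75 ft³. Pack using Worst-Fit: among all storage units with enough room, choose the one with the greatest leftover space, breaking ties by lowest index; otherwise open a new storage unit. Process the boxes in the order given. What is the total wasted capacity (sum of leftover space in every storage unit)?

45

Put 72 ft³ in storage unit 1; 3 ft³ remain.
Put 48 ft³ in storage unit 2; 27 ft³ remain.
Put 24 ft³ in storage unit 2; 3 ft³ remain.
Put 20 ft³ in storage unit 3; 55 ft³ remain.
Put 7 ft³ in storage unit 3; 48 ft³ remain.
Put 44 ft³ in storage unit 3; 4 ft³ remain.
Put 51 ft³ in storage unit 4; 24 ft³ remain.
Put 64 ft³ in storage unit 5; 11 ft³ remain.
5 storage units × 75 ft³ = 375 ft³; used 330 ft³; unused 45 ft³.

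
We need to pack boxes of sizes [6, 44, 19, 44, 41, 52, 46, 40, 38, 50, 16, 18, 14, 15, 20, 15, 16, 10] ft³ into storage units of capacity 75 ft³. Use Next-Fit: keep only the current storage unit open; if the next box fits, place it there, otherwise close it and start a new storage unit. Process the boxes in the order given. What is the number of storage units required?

storage unit 1: place 6 ft³, 69 ft³ left
storage unit 1: place 44 ft³, 25 ft³ left
storage unit 1: place 19 ft³, 6 ft³ left
storage unit 2: place 44 ft³, 31 ft³ left
storage unit 3: place 41 ft³, 34 ft³ left
storage unit 4: place 52 ft³, 23 ft³ left
storage unit 5: place 46 ft³, 29 ft³ left
storage unit 6: place 40 ft³, 35 ft³ left
storage unit 7: place 38 ft³, 37 ft³ left
storage unit 8: place 50 ft³, 25 ft³ left
storage unit 8: place 16 ft³, 9 ft³ left
storage unit 9: place 18 ft³, 57 ft³ left
storage unit 9: place 14 ft³, 43 ft³ left
storage unit 9: place 15 ft³, 28 ft³ left
storage unit 9: place 20 ft³, 8 ft³ left
storage unit 10: place 15 ft³, 60 ft³ left
storage unit 10: place 16 ft³, 44 ft³ left
storage unit 10: place 10 ft³, 34 ft³ left

10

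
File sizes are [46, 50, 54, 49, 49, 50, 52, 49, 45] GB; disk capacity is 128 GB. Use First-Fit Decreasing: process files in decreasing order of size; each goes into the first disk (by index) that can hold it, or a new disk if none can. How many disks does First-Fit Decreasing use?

Sorted descending: 54, 52, 50, 50, 49, 49, 49, 46, 45.
54 GB → disk 1 (remaining 74 GB)
52 GB → disk 1 (remaining 22 GB)
50 GB → disk 2 (remaining 78 GB)
50 GB → disk 2 (remaining 28 GB)
49 GB → disk 3 (remaining 79 GB)
49 GB → disk 3 (remaining 30 GB)
49 GB → disk 4 (remaining 79 GB)
46 GB → disk 4 (remaining 33 GB)
45 GB → disk 5 (remaining 83 GB)
Final disks: [54,52] [50,50] [49,49] [49,46] [45].

5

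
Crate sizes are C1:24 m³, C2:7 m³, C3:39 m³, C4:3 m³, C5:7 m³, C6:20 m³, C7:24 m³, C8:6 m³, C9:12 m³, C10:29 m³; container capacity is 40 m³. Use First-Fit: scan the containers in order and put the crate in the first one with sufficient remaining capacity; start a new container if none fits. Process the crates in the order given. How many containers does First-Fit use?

5 containers

Put C1 (24 m³) in container 1; 16 m³ remain.
Put C2 (7 m³) in container 1; 9 m³ remain.
Put C3 (39 m³) in container 2; 1 m³ remain.
Put C4 (3 m³) in container 1; 6 m³ remain.
Put C5 (7 m³) in container 3; 33 m³ remain.
Put C6 (20 m³) in container 3; 13 m³ remain.
Put C7 (24 m³) in container 4; 16 m³ remain.
Put C8 (6 m³) in container 1; 0 m³ remain.
Put C9 (12 m³) in container 3; 1 m³ remain.
Put C10 (29 m³) in container 5; 11 m³ remain.
Final containers: [24,7,3,6] [39] [7,20,12] [24] [29].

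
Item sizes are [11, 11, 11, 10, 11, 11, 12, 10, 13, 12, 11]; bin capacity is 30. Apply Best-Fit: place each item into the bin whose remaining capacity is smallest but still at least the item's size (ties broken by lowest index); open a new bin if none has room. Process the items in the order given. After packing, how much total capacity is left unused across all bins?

Put 11 in bin 1; 19 remain.
Put 11 in bin 1; 8 remain.
Put 11 in bin 2; 19 remain.
Put 10 in bin 2; 9 remain.
Put 11 in bin 3; 19 remain.
Put 11 in bin 3; 8 remain.
Put 12 in bin 4; 18 remain.
Put 10 in bin 4; 8 remain.
Put 13 in bin 5; 17 remain.
Put 12 in bin 5; 5 remain.
Put 11 in bin 6; 19 remain.
6 bins × 30 = 180; used 123; unused 57.

57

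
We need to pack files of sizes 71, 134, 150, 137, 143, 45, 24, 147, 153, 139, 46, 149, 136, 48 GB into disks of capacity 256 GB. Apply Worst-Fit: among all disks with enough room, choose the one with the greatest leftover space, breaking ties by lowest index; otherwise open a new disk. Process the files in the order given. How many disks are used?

9 disks

71 GB → disk 1 (remaining 185 GB)
134 GB → disk 1 (remaining 51 GB)
150 GB → disk 2 (remaining 106 GB)
137 GB → disk 3 (remaining 119 GB)
143 GB → disk 4 (remaining 113 GB)
45 GB → disk 3 (remaining 74 GB)
24 GB → disk 4 (remaining 89 GB)
147 GB → disk 5 (remaining 109 GB)
153 GB → disk 6 (remaining 103 GB)
139 GB → disk 7 (remaining 117 GB)
46 GB → disk 7 (remaining 71 GB)
149 GB → disk 8 (remaining 107 GB)
136 GB → disk 9 (remaining 120 GB)
48 GB → disk 9 (remaining 72 GB)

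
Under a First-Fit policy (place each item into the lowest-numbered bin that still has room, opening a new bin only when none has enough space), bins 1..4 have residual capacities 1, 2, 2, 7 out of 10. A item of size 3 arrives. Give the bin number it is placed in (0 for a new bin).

4

Bins with room: bin 4 (7).
The first with room is bin 4.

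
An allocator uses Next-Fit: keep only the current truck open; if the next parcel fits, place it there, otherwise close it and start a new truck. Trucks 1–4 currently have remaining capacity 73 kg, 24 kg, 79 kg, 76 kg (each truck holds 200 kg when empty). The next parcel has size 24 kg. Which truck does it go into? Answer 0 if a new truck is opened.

4

Next-Fit only looks at truck 4, which has 76 kg free.
24 kg fits there.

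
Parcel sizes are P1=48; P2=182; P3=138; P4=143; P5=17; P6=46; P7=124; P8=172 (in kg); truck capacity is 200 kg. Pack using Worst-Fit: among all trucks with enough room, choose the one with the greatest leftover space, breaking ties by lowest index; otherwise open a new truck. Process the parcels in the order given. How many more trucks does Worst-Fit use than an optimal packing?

Worst-Fit: [48,138] [182] [143,17] [46,124] [172] → 5 trucks.
Total size 870 kg; any packing needs at least ⌈870/200⌉ = 5 trucks.
So 5 is already optimal.

0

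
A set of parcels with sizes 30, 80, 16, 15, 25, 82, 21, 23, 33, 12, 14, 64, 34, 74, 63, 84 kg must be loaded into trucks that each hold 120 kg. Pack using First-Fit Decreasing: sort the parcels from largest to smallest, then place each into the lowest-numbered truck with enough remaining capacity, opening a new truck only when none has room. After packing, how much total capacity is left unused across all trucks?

Sorted descending: 84, 82, 80, 74, 64, 63, 34, 33, 30, 25, 23, 21, 16, 15, 14, 12.
84 kg → truck 1 (remaining 36 kg)
82 kg → truck 2 (remaining 38 kg)
80 kg → truck 3 (remaining 40 kg)
74 kg → truck 4 (remaining 46 kg)
64 kg → truck 5 (remaining 56 kg)
63 kg → truck 6 (remaining 57 kg)
34 kg → truck 1 (remaining 2 kg)
33 kg → truck 2 (remaining 5 kg)
30 kg → truck 3 (remaining 10 kg)
25 kg → truck 4 (remaining 21 kg)
23 kg → truck 5 (remaining 33 kg)
21 kg → truck 4 (remaining 0 kg)
16 kg → truck 5 (remaining 17 kg)
15 kg → truck 5 (remaining 2 kg)
14 kg → truck 6 (remaining 43 kg)
12 kg → truck 6 (remaining 31 kg)
6 trucks × 120 kg = 720 kg; used 670 kg; unused 50 kg.

50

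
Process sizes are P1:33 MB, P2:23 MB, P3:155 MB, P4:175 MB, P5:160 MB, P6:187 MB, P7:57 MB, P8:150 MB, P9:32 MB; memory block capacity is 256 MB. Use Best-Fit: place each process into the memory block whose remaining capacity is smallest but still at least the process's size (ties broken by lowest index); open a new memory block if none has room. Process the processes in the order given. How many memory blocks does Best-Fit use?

Put P1 (33 MB) in memory block 1; 223 MB remain.
Put P2 (23 MB) in memory block 1; 200 MB remain.
Put P3 (155 MB) in memory block 1; 45 MB remain.
Put P4 (175 MB) in memory block 2; 81 MB remain.
Put P5 (160 MB) in memory block 3; 96 MB remain.
Put P6 (187 MB) in memory block 4; 69 MB remain.
Put P7 (57 MB) in memory block 4; 12 MB remain.
Put P8 (150 MB) in memory block 5; 106 MB remain.
Put P9 (32 MB) in memory block 1; 13 MB remain.
Final memory blocks: [33,23,155,32] [175] [160] [187,57] [150].

5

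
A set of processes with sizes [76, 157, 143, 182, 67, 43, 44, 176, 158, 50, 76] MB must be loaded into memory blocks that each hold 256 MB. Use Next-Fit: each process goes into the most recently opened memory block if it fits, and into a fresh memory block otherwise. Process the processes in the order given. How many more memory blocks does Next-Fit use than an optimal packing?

2

Next-Fit: [76,157] [143] [182,67] [43,44] [176] [158,50] [76] → 7 memory blocks.
Total size 1172 MB; any packing needs at least ⌈1172/256⌉ = 5 memory blocks.
An optimal packing achieves that bound: [182,67] [176,76] [158,76] [157,50,44] [143,43] → 5 memory blocks.
Excess: 7 − 5 = 2.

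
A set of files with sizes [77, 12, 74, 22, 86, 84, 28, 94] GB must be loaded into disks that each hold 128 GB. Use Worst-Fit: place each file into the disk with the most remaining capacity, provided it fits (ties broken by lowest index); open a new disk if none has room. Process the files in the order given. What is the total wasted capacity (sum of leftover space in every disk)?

Put 77 GB in disk 1; 51 GB remain.
Put 12 GB in disk 1; 39 GB remain.
Put 74 GB in disk 2; 54 GB remain.
Put 22 GB in disk 2; 32 GB remain.
Put 86 GB in disk 3; 42 GB remain.
Put 84 GB in disk 4; 44 GB remain.
Put 28 GB in disk 4; 16 GB remain.
Put 94 GB in disk 5; 34 GB remain.
5 disks × 128 GB = 640 GB; used 477 GB; unused 163 GB.

163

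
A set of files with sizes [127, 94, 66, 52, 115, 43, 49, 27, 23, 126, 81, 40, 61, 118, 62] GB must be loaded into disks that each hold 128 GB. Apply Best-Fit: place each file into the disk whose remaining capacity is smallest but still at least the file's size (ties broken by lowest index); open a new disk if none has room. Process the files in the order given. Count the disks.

9

127 GB → disk 1 (remaining 1 GB)
94 GB → disk 2 (remaining 34 GB)
66 GB → disk 3 (remaining 62 GB)
52 GB → disk 3 (remaining 10 GB)
115 GB → disk 4 (remaining 13 GB)
43 GB → disk 5 (remaining 85 GB)
49 GB → disk 5 (remaining 36 GB)
27 GB → disk 2 (remaining 7 GB)
23 GB → disk 5 (remaining 13 GB)
126 GB → disk 6 (remaining 2 GB)
81 GB → disk 7 (remaining 47 GB)
40 GB → disk 7 (remaining 7 GB)
61 GB → disk 8 (remaining 67 GB)
118 GB → disk 9 (remaining 10 GB)
62 GB → disk 8 (remaining 5 GB)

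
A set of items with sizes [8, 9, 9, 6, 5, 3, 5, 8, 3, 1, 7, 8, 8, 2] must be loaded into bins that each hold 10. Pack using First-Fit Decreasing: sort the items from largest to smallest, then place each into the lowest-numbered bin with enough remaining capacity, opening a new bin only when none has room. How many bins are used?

Sorted descending: 9, 9, 8, 8, 8, 8, 7, 6, 5, 5, 3, 3, 2, 1.
bin 1: place 9, 1 left
bin 2: place 9, 1 left
bin 3: place 8, 2 left
bin 4: place 8, 2 left
bin 5: place 8, 2 left
bin 6: place 8, 2 left
bin 7: place 7, 3 left
bin 8: place 6, 4 left
bin 9: place 5, 5 left
bin 9: place 5, 0 left
bin 7: place 3, 0 left
bin 8: place 3, 1 left
bin 3: place 2, 0 left
bin 1: place 1, 0 left
Final bins: [9,1] [9] [8,2] [8] [8] [8] [7,3] [6,3] [5,5].

9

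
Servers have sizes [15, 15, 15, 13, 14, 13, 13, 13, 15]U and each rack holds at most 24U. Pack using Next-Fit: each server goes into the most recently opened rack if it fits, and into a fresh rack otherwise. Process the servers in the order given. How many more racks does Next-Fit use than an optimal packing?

Next-Fit: [15] [15] [15] [13] [14] [13] [13] [13] [15] → 9 racks.
9 servers exceed 12U (half the capacity), and no two of those can share a rack, so at least 9 racks are needed.
So 9 is already optimal.

0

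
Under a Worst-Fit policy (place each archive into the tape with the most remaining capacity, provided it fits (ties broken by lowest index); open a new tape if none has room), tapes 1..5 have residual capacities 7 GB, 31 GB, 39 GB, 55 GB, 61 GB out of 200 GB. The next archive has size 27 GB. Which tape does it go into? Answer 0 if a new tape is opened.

5

Tapes with room: tape 2 (31 GB), tape 3 (39 GB), tape 4 (55 GB), tape 5 (61 GB).
Most room is tape 5 with 61 GB free.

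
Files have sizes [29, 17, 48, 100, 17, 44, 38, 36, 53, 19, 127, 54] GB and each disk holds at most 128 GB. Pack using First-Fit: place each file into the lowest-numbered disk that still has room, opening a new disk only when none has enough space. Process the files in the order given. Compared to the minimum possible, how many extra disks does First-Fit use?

First-Fit: [29,17,48,17] [100,19] [44,38,36] [53,54] [127] → 5 disks.
Total size 582 GB; any packing needs at least ⌈582/128⌉ = 5 disks.
So 5 is already optimal.

0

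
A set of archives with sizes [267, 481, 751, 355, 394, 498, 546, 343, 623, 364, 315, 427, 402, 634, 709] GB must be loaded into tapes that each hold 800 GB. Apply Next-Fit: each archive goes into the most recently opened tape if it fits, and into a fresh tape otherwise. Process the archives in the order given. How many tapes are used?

12 tapes

267 GB → tape 1 (remaining 533 GB)
481 GB → tape 1 (remaining 52 GB)
751 GB → tape 2 (remaining 49 GB)
355 GB → tape 3 (remaining 445 GB)
394 GB → tape 3 (remaining 51 GB)
498 GB → tape 4 (remaining 302 GB)
546 GB → tape 5 (remaining 254 GB)
343 GB → tape 6 (remaining 457 GB)
623 GB → tape 7 (remaining 177 GB)
364 GB → tape 8 (remaining 436 GB)
315 GB → tape 8 (remaining 121 GB)
427 GB → tape 9 (remaining 373 GB)
402 GB → tape 10 (remaining 398 GB)
634 GB → tape 11 (remaining 166 GB)
709 GB → tape 12 (remaining 91 GB)
Final tapes: [267,481] [751] [355,394] [498] [546] [343] [623] [364,315] [427] [402] [634] [709].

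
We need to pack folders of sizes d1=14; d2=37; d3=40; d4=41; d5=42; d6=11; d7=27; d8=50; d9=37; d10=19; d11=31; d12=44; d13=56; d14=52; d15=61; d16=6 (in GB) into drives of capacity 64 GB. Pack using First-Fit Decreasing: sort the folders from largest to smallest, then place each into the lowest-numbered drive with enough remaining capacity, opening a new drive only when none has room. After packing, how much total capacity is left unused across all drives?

136

Sorted descending: 61, 56, 52, 50, 44, 42, 41, 40, 37, 37, 31, 27, 19, 14, 11, 6.
61 GB → drive 1 (remaining 3 GB)
56 GB → drive 2 (remaining 8 GB)
52 GB → drive 3 (remaining 12 GB)
50 GB → drive 4 (remaining 14 GB)
44 GB → drive 5 (remaining 20 GB)
42 GB → drive 6 (remaining 22 GB)
41 GB → drive 7 (remaining 23 GB)
40 GB → drive 8 (remaining 24 GB)
37 GB → drive 9 (remaining 27 GB)
37 GB → drive 10 (remaining 27 GB)
31 GB → drive 11 (remaining 33 GB)
27 GB → drive 9 (remaining 0 GB)
19 GB → drive 5 (remaining 1 GB)
14 GB → drive 4 (remaining 0 GB)
11 GB → drive 3 (remaining 1 GB)
6 GB → drive 2 (remaining 2 GB)
11 drives × 64 GB = 704 GB; used 568 GB; unused 136 GB.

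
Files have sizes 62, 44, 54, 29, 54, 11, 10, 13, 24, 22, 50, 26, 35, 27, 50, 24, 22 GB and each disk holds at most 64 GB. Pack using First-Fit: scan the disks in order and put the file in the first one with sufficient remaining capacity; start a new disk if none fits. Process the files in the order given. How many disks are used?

10

62 GB → disk 1 (remaining 2 GB)
44 GB → disk 2 (remaining 20 GB)
54 GB → disk 3 (remaining 10 GB)
29 GB → disk 4 (remaining 35 GB)
54 GB → disk 5 (remaining 10 GB)
11 GB → disk 2 (remaining 9 GB)
10 GB → disk 3 (remaining 0 GB)
13 GB → disk 4 (remaining 22 GB)
24 GB → disk 6 (remaining 40 GB)
22 GB → disk 4 (remaining 0 GB)
50 GB → disk 7 (remaining 14 GB)
26 GB → disk 6 (remaining 14 GB)
35 GB → disk 8 (remaining 29 GB)
27 GB → disk 8 (remaining 2 GB)
50 GB → disk 9 (remaining 14 GB)
24 GB → disk 10 (remaining 40 GB)
22 GB → disk 10 (remaining 18 GB)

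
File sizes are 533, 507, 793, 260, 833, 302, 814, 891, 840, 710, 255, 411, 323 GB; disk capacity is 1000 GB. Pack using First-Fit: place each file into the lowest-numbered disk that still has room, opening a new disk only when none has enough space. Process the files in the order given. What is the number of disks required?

9

Put 533 GB in disk 1; 467 GB remain.
Put 507 GB in disk 2; 493 GB remain.
Put 793 GB in disk 3; 207 GB remain.
Put 260 GB in disk 1; 207 GB remain.
Put 833 GB in disk 4; 167 GB remain.
Put 302 GB in disk 2; 191 GB remain.
Put 814 GB in disk 5; 186 GB remain.
Put 891 GB in disk 6; 109 GB remain.
Put 840 GB in disk 7; 160 GB remain.
Put 710 GB in disk 8; 290 GB remain.
Put 255 GB in disk 8; 35 GB remain.
Put 411 GB in disk 9; 589 GB remain.
Put 323 GB in disk 9; 266 GB remain.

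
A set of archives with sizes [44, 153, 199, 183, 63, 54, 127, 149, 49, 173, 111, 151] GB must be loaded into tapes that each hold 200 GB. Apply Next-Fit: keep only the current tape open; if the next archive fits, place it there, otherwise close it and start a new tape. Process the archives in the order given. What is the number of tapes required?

tape 1: place 44 GB, 156 GB left
tape 1: place 153 GB, 3 GB left
tape 2: place 199 GB, 1 GB left
tape 3: place 183 GB, 17 GB left
tape 4: place 63 GB, 137 GB left
tape 4: place 54 GB, 83 GB left
tape 5: place 127 GB, 73 GB left
tape 6: place 149 GB, 51 GB left
tape 6: place 49 GB, 2 GB left
tape 7: place 173 GB, 27 GB left
tape 8: place 111 GB, 89 GB left
tape 9: place 151 GB, 49 GB left

9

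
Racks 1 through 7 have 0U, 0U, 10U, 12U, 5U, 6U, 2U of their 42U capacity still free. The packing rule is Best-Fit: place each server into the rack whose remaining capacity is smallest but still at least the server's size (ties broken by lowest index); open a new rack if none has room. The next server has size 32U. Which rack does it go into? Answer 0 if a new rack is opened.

No rack has ≥ 32U free, so a new rack is opened.

0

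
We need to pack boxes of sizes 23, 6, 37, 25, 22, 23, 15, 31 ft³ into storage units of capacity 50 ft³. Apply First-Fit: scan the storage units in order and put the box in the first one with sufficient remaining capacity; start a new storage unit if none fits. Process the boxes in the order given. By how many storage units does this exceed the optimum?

1

First-Fit: [23,6,15] [37] [25,22] [23] [31] → 5 storage units.
Total size 182 ft³; any packing needs at least ⌈182/50⌉ = 4 storage units.
An optimal packing achieves that bound: [37,6] [31,15] [25,23] [23,22] → 4 storage units.
Excess: 5 − 4 = 1.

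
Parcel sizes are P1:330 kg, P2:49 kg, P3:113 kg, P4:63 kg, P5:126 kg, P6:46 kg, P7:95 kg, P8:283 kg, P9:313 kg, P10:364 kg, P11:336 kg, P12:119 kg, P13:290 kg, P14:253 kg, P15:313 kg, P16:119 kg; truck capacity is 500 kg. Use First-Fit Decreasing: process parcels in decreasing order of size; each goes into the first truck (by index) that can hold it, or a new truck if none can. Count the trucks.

8

Sorted descending: 364, 336, 330, 313, 313, 290, 283, 253, 126, 119, 119, 113, 95, 63, 49, 46.
364 kg → truck 1 (remaining 136 kg)
336 kg → truck 2 (remaining 164 kg)
330 kg → truck 3 (remaining 170 kg)
313 kg → truck 4 (remaining 187 kg)
313 kg → truck 5 (remaining 187 kg)
290 kg → truck 6 (remaining 210 kg)
283 kg → truck 7 (remaining 217 kg)
253 kg → truck 8 (remaining 247 kg)
126 kg → truck 1 (remaining 10 kg)
119 kg → truck 2 (remaining 45 kg)
119 kg → truck 3 (remaining 51 kg)
113 kg → truck 4 (remaining 74 kg)
95 kg → truck 5 (remaining 92 kg)
63 kg → truck 4 (remaining 11 kg)
49 kg → truck 3 (remaining 2 kg)
46 kg → truck 5 (remaining 46 kg)
Final trucks: [364,126] [336,119] [330,119,49] [313,113,63] [313,95,46] [290] [283] [253].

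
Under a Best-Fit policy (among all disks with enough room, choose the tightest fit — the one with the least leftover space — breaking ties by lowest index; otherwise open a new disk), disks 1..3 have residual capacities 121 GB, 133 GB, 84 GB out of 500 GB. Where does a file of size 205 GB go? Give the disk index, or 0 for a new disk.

No disk has ≥ 205 GB free, so a new disk is opened.

0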